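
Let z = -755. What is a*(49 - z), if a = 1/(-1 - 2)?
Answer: -268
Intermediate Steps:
a = -1/3 (a = 1/(-3) = -1/3 ≈ -0.33333)
a*(49 - z) = -(49 - 1*(-755))/3 = -(49 + 755)/3 = -1/3*804 = -268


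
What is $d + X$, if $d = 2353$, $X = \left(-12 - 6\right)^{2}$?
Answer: $2677$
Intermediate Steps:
$X = 324$ ($X = \left(-18\right)^{2} = 324$)
$d + X = 2353 + 324 = 2677$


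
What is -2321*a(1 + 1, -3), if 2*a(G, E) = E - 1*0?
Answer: 6963/2 ≈ 3481.5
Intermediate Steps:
a(G, E) = E/2 (a(G, E) = (E - 1*0)/2 = (E + 0)/2 = E/2)
-2321*a(1 + 1, -3) = -2321*(-3)/2 = -2321*(-3/2) = 6963/2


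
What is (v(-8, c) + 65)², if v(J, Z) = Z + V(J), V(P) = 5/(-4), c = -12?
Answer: 42849/16 ≈ 2678.1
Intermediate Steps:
V(P) = -5/4 (V(P) = 5*(-¼) = -5/4)
v(J, Z) = -5/4 + Z (v(J, Z) = Z - 5/4 = -5/4 + Z)
(v(-8, c) + 65)² = ((-5/4 - 12) + 65)² = (-53/4 + 65)² = (207/4)² = 42849/16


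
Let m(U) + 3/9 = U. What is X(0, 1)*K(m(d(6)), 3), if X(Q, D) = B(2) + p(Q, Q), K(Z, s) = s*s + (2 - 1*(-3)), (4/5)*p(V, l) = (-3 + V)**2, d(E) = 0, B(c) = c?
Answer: 371/2 ≈ 185.50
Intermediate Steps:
m(U) = -1/3 + U
p(V, l) = 5*(-3 + V)**2/4
K(Z, s) = 5 + s**2 (K(Z, s) = s**2 + (2 + 3) = s**2 + 5 = 5 + s**2)
X(Q, D) = 2 + 5*(-3 + Q)**2/4
X(0, 1)*K(m(d(6)), 3) = (2 + 5*(-3 + 0)**2/4)*(5 + 3**2) = (2 + (5/4)*(-3)**2)*(5 + 9) = (2 + (5/4)*9)*14 = (2 + 45/4)*14 = (53/4)*14 = 371/2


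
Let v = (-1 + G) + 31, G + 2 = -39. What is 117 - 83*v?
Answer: 1030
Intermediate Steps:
G = -41 (G = -2 - 39 = -41)
v = -11 (v = (-1 - 41) + 31 = -42 + 31 = -11)
117 - 83*v = 117 - 83*(-11) = 117 + 913 = 1030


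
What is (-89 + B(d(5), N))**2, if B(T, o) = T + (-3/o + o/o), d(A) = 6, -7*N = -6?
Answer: 29241/4 ≈ 7310.3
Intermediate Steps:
N = 6/7 (N = -1/7*(-6) = 6/7 ≈ 0.85714)
B(T, o) = 1 + T - 3/o (B(T, o) = T + (-3/o + 1) = T + (1 - 3/o) = 1 + T - 3/o)
(-89 + B(d(5), N))**2 = (-89 + (1 + 6 - 3/6/7))**2 = (-89 + (1 + 6 - 3*7/6))**2 = (-89 + (1 + 6 - 7/2))**2 = (-89 + 7/2)**2 = (-171/2)**2 = 29241/4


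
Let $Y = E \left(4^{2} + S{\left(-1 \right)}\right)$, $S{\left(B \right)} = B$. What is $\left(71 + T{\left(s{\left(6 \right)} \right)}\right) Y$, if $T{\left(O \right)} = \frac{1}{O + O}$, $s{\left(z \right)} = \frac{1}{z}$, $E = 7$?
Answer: $7770$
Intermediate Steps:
$T{\left(O \right)} = \frac{1}{2 O}$
$Y = 105$ ($Y = 7 \left(4^{2} - 1\right) = 7 \left(16 - 1\right) = 7 \cdot 15 = 105$)
$\left(71 + T{\left(s{\left(6 \right)} \right)}\right) Y = \left(71 + \frac{1}{2 \cdot \frac{1}{6}}\right) 105 = \left(71 + \frac{\frac{1}{\frac{1}{6}}}{2}\right) 105 = \left(71 + \frac{1}{2} \cdot 6\right) 105 = \left(71 + 3\right) 105 = 74 \cdot 105 = 7770$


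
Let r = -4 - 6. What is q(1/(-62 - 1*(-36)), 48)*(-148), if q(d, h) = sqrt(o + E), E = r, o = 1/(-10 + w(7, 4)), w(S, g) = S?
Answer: -148*I*sqrt(93)/3 ≈ -475.75*I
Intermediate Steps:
r = -10
o = -1/3 (o = 1/(-10 + 7) = 1/(-3) = -1/3 ≈ -0.33333)
E = -10
q(d, h) = I*sqrt(93)/3 (q(d, h) = sqrt(-1/3 - 10) = sqrt(-31/3) = I*sqrt(93)/3)
q(1/(-62 - 1*(-36)), 48)*(-148) = (I*sqrt(93)/3)*(-148) = -148*I*sqrt(93)/3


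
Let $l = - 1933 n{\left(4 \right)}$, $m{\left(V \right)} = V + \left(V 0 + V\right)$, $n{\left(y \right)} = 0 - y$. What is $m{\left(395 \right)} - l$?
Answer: $-6942$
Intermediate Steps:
$n{\left(y \right)} = - y$
$m{\left(V \right)} = 2 V$ ($m{\left(V \right)} = V + \left(0 + V\right) = V + V = 2 V$)
$l = 7732$ ($l = - 1933 \left(\left(-1\right) 4\right) = \left(-1933\right) \left(-4\right) = 7732$)
$m{\left(395 \right)} - l = 2 \cdot 395 - 7732 = 790 - 7732 = -6942$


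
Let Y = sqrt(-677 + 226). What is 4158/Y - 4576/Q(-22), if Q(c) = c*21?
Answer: 208/21 - 378*I*sqrt(451)/41 ≈ 9.9048 - 195.79*I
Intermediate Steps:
Y = I*sqrt(451) (Y = sqrt(-451) = I*sqrt(451) ≈ 21.237*I)
Q(c) = 21*c
4158/Y - 4576/Q(-22) = 4158/((I*sqrt(451))) - 4576/(21*(-22)) = 4158*(-I*sqrt(451)/451) - 4576/(-462) = -378*I*sqrt(451)/41 - 4576*(-1/462) = -378*I*sqrt(451)/41 + 208/21 = 208/21 - 378*I*sqrt(451)/41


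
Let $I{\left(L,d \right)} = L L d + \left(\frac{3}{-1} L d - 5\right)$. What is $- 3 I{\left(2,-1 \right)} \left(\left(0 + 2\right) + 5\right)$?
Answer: $63$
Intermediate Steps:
$I{\left(L,d \right)} = -5 + d L^{2} - 3 L d$ ($I{\left(L,d \right)} = L^{2} d + \left(3 \left(-1\right) L d - 5\right) = d L^{2} + \left(- 3 L d - 5\right) = d L^{2} - \left(5 + 3 L d\right) = -5 + d L^{2} - 3 L d$)
$- 3 I{\left(2,-1 \right)} \left(\left(0 + 2\right) + 5\right) = - 3 \left(-5 - 2^{2} - 6 \left(-1\right)\right) \left(\left(0 + 2\right) + 5\right) = - 3 \left(-5 - 4 + 6\right) \left(2 + 5\right) = - 3 \left(-5 - 4 + 6\right) 7 = \left(-3\right) \left(-3\right) 7 = 9 \cdot 7 = 63$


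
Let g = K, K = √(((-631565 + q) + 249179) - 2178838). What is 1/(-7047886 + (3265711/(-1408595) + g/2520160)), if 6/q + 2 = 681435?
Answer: -1210432801134668765567003966576862720/8530995199346148400575997944518974469517329 - 100006998898456880*I*√1189306755270341938/8530995199346148400575997944518974469517329 ≈ -1.4189e-7 - 1.2784e-17*I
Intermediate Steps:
q = 6/681433 (q = 6/(-2 + 681435) = 6/681433 ≈ 8.8050e-6)
K = I*√1189306755270341938/681433 (K = √(((-631565 + 6/681433) + 249179) - 2178838) = √((-430369232639/681433 + 249179) - 2178838) = √(-260570439132/681433 - 2178838) = √(-1745302553986/681433) = I*√1189306755270341938/681433 ≈ 1600.4*I)
g = I*√1189306755270341938/681433 ≈ 1600.4*I
1/(-7047886 + (3265711/(-1408595) + g/2520160)) = 1/(-7047886 + (3265711/(-1408595) + (I*√1189306755270341938/681433)/2520160)) = 1/(-7047886 + (3265711*(-1/1408595) + (I*√1189306755270341938/681433)*(1/2520160))) = 1/(-7047886 + (-3265711/1408595 + I*√1189306755270341938/1717320189280)) = 1/(-9927620245881/1408595 + I*√1189306755270341938/1717320189280)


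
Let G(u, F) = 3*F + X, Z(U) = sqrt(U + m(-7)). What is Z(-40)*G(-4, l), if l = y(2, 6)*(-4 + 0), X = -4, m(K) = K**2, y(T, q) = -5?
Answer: 168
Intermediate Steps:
Z(U) = sqrt(49 + U) (Z(U) = sqrt(U + (-7)**2) = sqrt(U + 49) = sqrt(49 + U))
l = 20 (l = -5*(-4 + 0) = -5*(-4) = 20)
G(u, F) = -4 + 3*F (G(u, F) = 3*F - 4 = -4 + 3*F)
Z(-40)*G(-4, l) = sqrt(49 - 40)*(-4 + 3*20) = sqrt(9)*(-4 + 60) = 3*56 = 168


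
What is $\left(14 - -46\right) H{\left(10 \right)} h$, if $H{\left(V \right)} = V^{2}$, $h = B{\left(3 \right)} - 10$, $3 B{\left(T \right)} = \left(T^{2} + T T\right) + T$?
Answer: $-18000$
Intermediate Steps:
$B{\left(T \right)} = \frac{T}{3} + \frac{2 T^{2}}{3}$ ($B{\left(T \right)} = \frac{\left(T^{2} + T T\right) + T}{3} = \frac{\left(T^{2} + T^{2}\right) + T}{3} = \frac{2 T^{2} + T}{3} = \frac{T + 2 T^{2}}{3} = \frac{T}{3} + \frac{2 T^{2}}{3}$)
$h = -3$ ($h = \frac{1}{3} \cdot 3 \left(1 + 2 \cdot 3\right) - 10 = \frac{1}{3} \cdot 3 \left(1 + 6\right) - 10 = \frac{1}{3} \cdot 3 \cdot 7 - 10 = 7 - 10 = -3$)
$\left(14 - -46\right) H{\left(10 \right)} h = \left(14 - -46\right) 10^{2} \left(-3\right) = \left(14 + 46\right) 100 \left(-3\right) = 60 \cdot 100 \left(-3\right) = 6000 \left(-3\right) = -18000$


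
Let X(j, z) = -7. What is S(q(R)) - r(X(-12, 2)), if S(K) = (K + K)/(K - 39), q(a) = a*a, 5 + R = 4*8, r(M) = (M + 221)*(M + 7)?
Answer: 243/115 ≈ 2.1130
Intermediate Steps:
r(M) = (7 + M)*(221 + M) (r(M) = (221 + M)*(7 + M) = (7 + M)*(221 + M))
R = 27 (R = -5 + 4*8 = -5 + 32 = 27)
q(a) = a²
S(K) = 2*K/(-39 + K) (S(K) = (2*K)/(-39 + K) = 2*K/(-39 + K))
S(q(R)) - r(X(-12, 2)) = 2*27²/(-39 + 27²) - (1547 + (-7)² + 228*(-7)) = 2*729/(-39 + 729) - (1547 + 49 - 1596) = 2*729/690 - 1*0 = 2*729*(1/690) + 0 = 243/115 + 0 = 243/115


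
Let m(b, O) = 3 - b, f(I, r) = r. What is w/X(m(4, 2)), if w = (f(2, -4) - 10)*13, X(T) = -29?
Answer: 182/29 ≈ 6.2759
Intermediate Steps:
w = -182 (w = (-4 - 10)*13 = -14*13 = -182)
w/X(m(4, 2)) = -182/(-29) = -182*(-1/29) = 182/29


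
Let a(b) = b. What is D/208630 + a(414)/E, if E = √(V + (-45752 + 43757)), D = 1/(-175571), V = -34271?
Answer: -1/36629377730 - 207*I*√36266/18133 ≈ -2.73e-11 - 2.174*I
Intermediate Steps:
D = -1/175571 ≈ -5.6957e-6
E = I*√36266 (E = √(-34271 + (-45752 + 43757)) = √(-34271 - 1995) = √(-36266) = I*√36266 ≈ 190.44*I)
D/208630 + a(414)/E = -1/175571/208630 + 414/((I*√36266)) = -1/175571*1/208630 + 414*(-I*√36266/36266) = -1/36629377730 - 207*I*√36266/18133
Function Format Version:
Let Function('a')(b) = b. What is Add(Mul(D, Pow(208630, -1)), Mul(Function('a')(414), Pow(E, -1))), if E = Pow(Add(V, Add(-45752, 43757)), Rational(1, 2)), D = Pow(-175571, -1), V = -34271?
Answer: Add(Rational(-1, 36629377730), Mul(Rational(-207, 18133), I, Pow(36266, Rational(1, 2)))) ≈ Add(-2.7300e-11, Mul(-2.1740, I))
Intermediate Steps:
D = Rational(-1, 175571) ≈ -5.6957e-6
E = Mul(I, Pow(36266, Rational(1, 2))) (E = Pow(Add(-34271, Add(-45752, 43757)), Rational(1, 2)) = Pow(Add(-34271, -1995), Rational(1, 2)) = Pow(-36266, Rational(1, 2)) = Mul(I, Pow(36266, Rational(1, 2))) ≈ Mul(190.44, I))
Add(Mul(D, Pow(208630, -1)), Mul(Function('a')(414), Pow(E, -1))) = Add(Mul(Rational(-1, 175571), Pow(208630, -1)), Mul(414, Pow(Mul(I, Pow(36266, Rational(1, 2))), -1))) = Add(Mul(Rational(-1, 175571), Rational(1, 208630)), Mul(414, Mul(Rational(-1, 36266), I, Pow(36266, Rational(1, 2))))) = Add(Rational(-1, 36629377730), Mul(Rational(-207, 18133), I, Pow(36266, Rational(1, 2))))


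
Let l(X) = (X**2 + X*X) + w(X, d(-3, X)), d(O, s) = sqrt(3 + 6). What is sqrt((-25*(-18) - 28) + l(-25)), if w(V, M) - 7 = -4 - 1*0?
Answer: 5*sqrt(67) ≈ 40.927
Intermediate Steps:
d(O, s) = 3 (d(O, s) = sqrt(9) = 3)
w(V, M) = 3 (w(V, M) = 7 + (-4 - 1*0) = 7 + (-4 + 0) = 7 - 4 = 3)
l(X) = 3 + 2*X**2 (l(X) = (X**2 + X*X) + 3 = (X**2 + X**2) + 3 = 2*X**2 + 3 = 3 + 2*X**2)
sqrt((-25*(-18) - 28) + l(-25)) = sqrt((-25*(-18) - 28) + (3 + 2*(-25)**2)) = sqrt((450 - 28) + (3 + 2*625)) = sqrt(422 + (3 + 1250)) = sqrt(422 + 1253) = sqrt(1675) = 5*sqrt(67)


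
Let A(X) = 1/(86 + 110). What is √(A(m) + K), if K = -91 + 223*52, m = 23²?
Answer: √2254981/14 ≈ 107.26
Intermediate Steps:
m = 529
A(X) = 1/196
K = 11505 (K = -91 + 11596 = 11505)
√(A(m) + K) = √(1/196 + 11505) = √(2254981/196) = √2254981/14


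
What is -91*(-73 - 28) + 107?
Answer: 9298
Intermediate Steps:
-91*(-73 - 28) + 107 = -91*(-101) + 107 = 9191 + 107 = 9298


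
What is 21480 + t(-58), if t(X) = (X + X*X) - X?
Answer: 24844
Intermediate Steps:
t(X) = X² (t(X) = (X + X²) - X = X²)
21480 + t(-58) = 21480 + (-58)² = 21480 + 3364 = 24844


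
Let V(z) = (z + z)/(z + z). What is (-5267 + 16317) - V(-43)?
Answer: 11049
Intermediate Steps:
V(z) = 1 (V(z) = (2*z)/((2*z)) = (2*z)*(1/(2*z)) = 1)
(-5267 + 16317) - V(-43) = (-5267 + 16317) - 1*1 = 11050 - 1 = 11049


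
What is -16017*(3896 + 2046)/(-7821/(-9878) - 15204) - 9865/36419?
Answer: 1037476167820201/165736568513 ≈ 6259.8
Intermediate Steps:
-16017*(3896 + 2046)/(-7821/(-9878) - 15204) - 9865/36419 = -16017*5942/(-7821*(-1/9878) - 15204) - 9865*1/36419 = -16017*5942/(711/898 - 15204) - 9865/36419 = -16017/((-13652481/898*1/5942)) - 9865/36419 = -16017/(-13652481/5335916) - 9865/36419 = -16017*(-5335916/13652481) - 9865/36419 = 28488455524/4550827 - 9865/36419 = 1037476167820201/165736568513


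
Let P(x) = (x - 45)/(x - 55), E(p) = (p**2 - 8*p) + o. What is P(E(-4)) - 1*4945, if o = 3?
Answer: -9893/2 ≈ -4946.5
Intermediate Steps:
E(p) = 3 + p**2 - 8*p (E(p) = (p**2 - 8*p) + 3 = 3 + p**2 - 8*p)
P(x) = (-45 + x)/(-55 + x)
P(E(-4)) - 1*4945 = (-45 + (3 + (-4)**2 - 8*(-4)))/(-55 + (3 + (-4)**2 - 8*(-4))) - 1*4945 = (-45 + (3 + 16 + 32))/(-55 + (3 + 16 + 32)) - 4945 = (-45 + 51)/(-55 + 51) - 4945 = 6/(-4) - 4945 = -1/4*6 - 4945 = -3/2 - 4945 = -9893/2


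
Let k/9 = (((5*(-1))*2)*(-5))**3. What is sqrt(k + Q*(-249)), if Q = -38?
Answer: sqrt(1134462) ≈ 1065.1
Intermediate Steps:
k = 1125000 (k = 9*(((5*(-1))*2)*(-5))**3 = 9*(-5*2*(-5))**3 = 9*(-10*(-5))**3 = 9*50**3 = 9*125000 = 1125000)
sqrt(k + Q*(-249)) = sqrt(1125000 - 38*(-249)) = sqrt(1125000 + 9462) = sqrt(1134462)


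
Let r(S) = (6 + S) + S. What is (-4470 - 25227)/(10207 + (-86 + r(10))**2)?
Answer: -29697/13807 ≈ -2.1509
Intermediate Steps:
r(S) = 6 + 2*S
(-4470 - 25227)/(10207 + (-86 + r(10))**2) = (-4470 - 25227)/(10207 + (-86 + (6 + 2*10))**2) = -29697/(10207 + (-86 + (6 + 20))**2) = -29697/(10207 + (-86 + 26)**2) = -29697/(10207 + (-60)**2) = -29697/(10207 + 3600) = -29697/13807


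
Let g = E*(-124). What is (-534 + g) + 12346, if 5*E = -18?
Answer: 61292/5 ≈ 12258.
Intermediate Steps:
E = -18/5 (E = (⅕)*(-18) = -18/5 ≈ -3.6000)
g = 2232/5 (g = -18/5*(-124) = 2232/5 ≈ 446.40)
(-534 + g) + 12346 = (-534 + 2232/5) + 12346 = -438/5 + 12346 = 61292/5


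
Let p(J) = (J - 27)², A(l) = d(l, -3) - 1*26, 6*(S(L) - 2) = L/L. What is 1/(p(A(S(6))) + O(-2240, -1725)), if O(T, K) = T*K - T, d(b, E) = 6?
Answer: 1/3868449 ≈ 2.5850e-7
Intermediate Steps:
O(T, K) = -T + K*T (O(T, K) = K*T - T = -T + K*T)
S(L) = 13/6 (S(L) = 2 + (L/L)/6 = 2 + (⅙)*1 = 2 + ⅙ = 13/6)
A(l) = -20 (A(l) = 6 - 1*26 = 6 - 26 = -20)
p(J) = (-27 + J)²
1/(p(A(S(6))) + O(-2240, -1725)) = 1/((-27 - 20)² - 2240*(-1 - 1725)) = 1/((-47)² - 2240*(-1726)) = 1/(2209 + 3866240) = 1/3868449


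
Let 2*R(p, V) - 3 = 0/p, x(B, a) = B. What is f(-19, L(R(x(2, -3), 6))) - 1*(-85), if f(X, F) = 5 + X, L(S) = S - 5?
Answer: 71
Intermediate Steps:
R(p, V) = 3/2 (R(p, V) = 3/2 + (0/p)/2 = 3/2 + (1/2)*0 = 3/2 + 0 = 3/2)
L(S) = -5 + S
f(-19, L(R(x(2, -3), 6))) - 1*(-85) = (5 - 19) - 1*(-85) = -14 + 85 = 71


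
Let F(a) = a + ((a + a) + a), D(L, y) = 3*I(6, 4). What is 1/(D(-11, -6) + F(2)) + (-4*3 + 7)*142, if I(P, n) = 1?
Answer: -7809/11 ≈ -709.91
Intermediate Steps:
D(L, y) = 3 (D(L, y) = 3*1 = 3)
F(a) = 4*a (F(a) = a + (2*a + a) = a + 3*a = 4*a)
1/(D(-11, -6) + F(2)) + (-4*3 + 7)*142 = 1/(3 + 4*2) + (-4*3 + 7)*142 = 1/(3 + 8) + (-12 + 7)*142 = 1/11 - 5*142 = 1/11 - 710 = -7809/11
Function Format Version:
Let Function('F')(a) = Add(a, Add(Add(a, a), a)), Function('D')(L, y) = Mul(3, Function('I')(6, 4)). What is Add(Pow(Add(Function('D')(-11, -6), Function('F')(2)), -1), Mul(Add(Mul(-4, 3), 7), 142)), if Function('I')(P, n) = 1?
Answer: Rational(-7809, 11) ≈ -709.91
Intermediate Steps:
Function('D')(L, y) = 3 (Function('D')(L, y) = Mul(3, 1) = 3)
Function('F')(a) = Mul(4, a) (Function('F')(a) = Add(a, Add(Mul(2, a), a)) = Add(a, Mul(3, a)) = Mul(4, a))
Add(Pow(Add(Function('D')(-11, -6), Function('F')(2)), -1), Mul(Add(Mul(-4, 3), 7), 142)) = Add(Pow(Add(3, Mul(4, 2)), -1), Mul(Add(Mul(-4, 3), 7), 142)) = Add(Pow(Add(3, 8), -1), Mul(Add(-12, 7), 142)) = Add(Pow(11, -1), Mul(-5, 142)) = Add(Rational(1, 11), -710) = Rational(-7809, 11)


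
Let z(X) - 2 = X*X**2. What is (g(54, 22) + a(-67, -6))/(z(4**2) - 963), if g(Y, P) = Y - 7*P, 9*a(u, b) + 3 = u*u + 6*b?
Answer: 710/5643 ≈ 0.12582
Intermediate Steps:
z(X) = 2 + X**3 (z(X) = 2 + X*X**2 = 2 + X**3)
a(u, b) = -1/3 + u**2/9 + 2*b/3 (a(u, b) = -1/3 + (u*u + 6*b)/9 = -1/3 + (u**2 + 6*b)/9 = -1/3 + (u**2/9 + 2*b/3) = -1/3 + u**2/9 + 2*b/3)
g(Y, P) = Y - 7*P
(g(54, 22) + a(-67, -6))/(z(4**2) - 963) = ((54 - 7*22) + (-1/3 + (1/9)*(-67)**2 + (2/3)*(-6)))/((2 + (4**2)**3) - 963) = ((54 - 154) + (-1/3 + (1/9)*4489 - 4))/((2 + 16**3) - 963) = (-100 + (-1/3 + 4489/9 - 4))/((2 + 4096) - 963) = (-100 + 4450/9)/(4098 - 963) = (3550/9)/3135 = (3550/9)*(1/3135) = 710/5643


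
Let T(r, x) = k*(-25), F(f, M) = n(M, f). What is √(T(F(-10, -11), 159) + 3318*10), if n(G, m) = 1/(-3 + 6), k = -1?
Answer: √33205 ≈ 182.22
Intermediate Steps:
n(G, m) = ⅓ (n(G, m) = 1/3 = ⅓)
F(f, M) = ⅓
T(r, x) = 25 (T(r, x) = -1*(-25) = 25)
√(T(F(-10, -11), 159) + 3318*10) = √(25 + 3318*10) = √(25 + 33180) = √33205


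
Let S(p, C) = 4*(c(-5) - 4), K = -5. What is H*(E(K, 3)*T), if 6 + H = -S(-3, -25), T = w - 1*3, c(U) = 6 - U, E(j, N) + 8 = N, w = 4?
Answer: 170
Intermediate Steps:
E(j, N) = -8 + N
S(p, C) = 28 (S(p, C) = 4*((6 - 1*(-5)) - 4) = 4*((6 + 5) - 4) = 4*(11 - 4) = 4*7 = 28)
T = 1 (T = 4 - 1*3 = 4 - 3 = 1)
H = -34 (H = -6 - 1*28 = -6 - 28 = -34)
H*(E(K, 3)*T) = -34*(-8 + 3) = -(-170) = -34*(-5) = 170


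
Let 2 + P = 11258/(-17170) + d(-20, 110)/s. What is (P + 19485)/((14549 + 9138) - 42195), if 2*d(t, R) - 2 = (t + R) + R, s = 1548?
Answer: -36987577219/35137649520 ≈ -1.0526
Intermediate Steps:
d(t, R) = 1 + R + t/2 (d(t, R) = 1 + ((t + R) + R)/2 = 1 + ((R + t) + R)/2 = 1 + (t + 2*R)/2 = 1 + (R + t/2) = 1 + R + t/2)
P = -34425767/13289580 (P = -2 + (11258/(-17170) + (1 + 110 + (1/2)*(-20))/1548) = -2 + (11258*(-1/17170) + (1 + 110 - 10)*(1/1548)) = -2 + (-5629/8585 + 101*(1/1548)) = -2 + (-5629/8585 + 101/1548) = -2 - 7846607/13289580 = -34425767/13289580 ≈ -2.5904)
(P + 19485)/((14549 + 9138) - 42195) = (-34425767/13289580 + 19485)/((14549 + 9138) - 42195) = 258913040533/(13289580*(23687 - 42195)) = (258913040533/13289580)/(-18508) = (258913040533/13289580)*(-1/18508) = -36987577219/35137649520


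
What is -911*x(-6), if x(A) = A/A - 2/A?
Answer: -3644/3 ≈ -1214.7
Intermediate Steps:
x(A) = 1 - 2/A
-911*x(-6) = -911*(-2 - 6)/(-6) = -(-911)*(-8)/6 = -911*4/3 = -3644/3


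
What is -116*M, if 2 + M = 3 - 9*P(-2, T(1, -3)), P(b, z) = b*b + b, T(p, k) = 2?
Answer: 1972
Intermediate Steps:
P(b, z) = b + b² (P(b, z) = b² + b = b + b²)
M = -17 (M = -2 + (3 - (-18)*(1 - 2)) = -2 + (3 - (-18)*(-1)) = -2 + (3 - 9*2) = -2 + (3 - 18) = -2 - 15 = -17)
-116*M = -116*(-17) = 1972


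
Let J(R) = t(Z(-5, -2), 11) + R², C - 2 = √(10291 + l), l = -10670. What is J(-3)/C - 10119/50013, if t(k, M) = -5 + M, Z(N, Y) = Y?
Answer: -791729/6384993 - 15*I*√379/383 ≈ -0.124 - 0.76245*I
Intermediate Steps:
C = 2 + I*√379 (C = 2 + √(10291 - 10670) = 2 + √(-379) = 2 + I*√379 ≈ 2.0 + 19.468*I)
J(R) = 6 + R² (J(R) = (-5 + 11) + R² = 6 + R²)
J(-3)/C - 10119/50013 = (6 + (-3)²)/(2 + I*√379) - 10119/50013 = (6 + 9)/(2 + I*√379) - 10119*1/50013 = 15/(2 + I*√379) - 3373/16671 = -3373/16671 + 15/(2 + I*√379)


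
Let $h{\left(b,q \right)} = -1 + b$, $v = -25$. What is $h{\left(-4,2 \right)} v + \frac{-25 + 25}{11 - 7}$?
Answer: $125$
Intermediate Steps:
$h{\left(-4,2 \right)} v + \frac{-25 + 25}{11 - 7} = \left(-1 - 4\right) \left(-25\right) + \frac{-25 + 25}{11 - 7} = \left(-5\right) \left(-25\right) + \frac{0}{4} = 125 + 0 \cdot \frac{1}{4} = 125 + 0 = 125$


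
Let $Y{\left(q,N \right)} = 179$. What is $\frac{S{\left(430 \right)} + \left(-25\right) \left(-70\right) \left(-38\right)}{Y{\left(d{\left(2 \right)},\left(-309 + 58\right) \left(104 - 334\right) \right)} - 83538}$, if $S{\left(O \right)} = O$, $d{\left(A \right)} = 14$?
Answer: $\frac{66070}{83359} \approx 0.7926$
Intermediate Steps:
$\frac{S{\left(430 \right)} + \left(-25\right) \left(-70\right) \left(-38\right)}{Y{\left(d{\left(2 \right)},\left(-309 + 58\right) \left(104 - 334\right) \right)} - 83538} = \frac{430 + \left(-25\right) \left(-70\right) \left(-38\right)}{179 - 83538} = \frac{430 + 1750 \left(-38\right)}{-83359} = \left(430 - 66500\right) \left(- \frac{1}{83359}\right) = \left(-66070\right) \left(- \frac{1}{83359}\right) = \frac{66070}{83359}$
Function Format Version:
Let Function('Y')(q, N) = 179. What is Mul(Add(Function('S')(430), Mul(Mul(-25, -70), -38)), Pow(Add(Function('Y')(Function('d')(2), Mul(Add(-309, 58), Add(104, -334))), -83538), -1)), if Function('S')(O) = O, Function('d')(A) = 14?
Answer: Rational(66070, 83359) ≈ 0.79260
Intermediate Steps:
Mul(Add(Function('S')(430), Mul(Mul(-25, -70), -38)), Pow(Add(Function('Y')(Function('d')(2), Mul(Add(-309, 58), Add(104, -334))), -83538), -1)) = Mul(Add(430, Mul(Mul(-25, -70), -38)), Pow(Add(179, -83538), -1)) = Mul(Add(430, Mul(1750, -38)), Pow(-83359, -1)) = Mul(Add(430, -66500), Rational(-1, 83359)) = Mul(-66070, Rational(-1, 83359)) = Rational(66070, 83359)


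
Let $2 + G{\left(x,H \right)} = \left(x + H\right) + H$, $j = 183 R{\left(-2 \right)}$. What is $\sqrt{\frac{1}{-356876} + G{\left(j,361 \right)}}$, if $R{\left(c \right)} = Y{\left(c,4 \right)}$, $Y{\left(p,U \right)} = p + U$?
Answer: $\frac{\sqrt{34578370061365}}{178438} \approx 32.955$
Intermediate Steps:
$Y{\left(p,U \right)} = U + p$
$R{\left(c \right)} = 4 + c$
$j = 366$ ($j = 183 \left(4 - 2\right) = 183 \cdot 2 = 366$)
$G{\left(x,H \right)} = -2 + x + 2 H$ ($G{\left(x,H \right)} = -2 + \left(\left(x + H\right) + H\right) = -2 + \left(\left(H + x\right) + H\right) = -2 + \left(x + 2 H\right) = -2 + x + 2 H$)
$\sqrt{\frac{1}{-356876} + G{\left(j,361 \right)}} = \sqrt{\frac{1}{-356876} + \left(-2 + 366 + 2 \cdot 361\right)} = \sqrt{- \frac{1}{356876} + \left(-2 + 366 + 722\right)} = \sqrt{- \frac{1}{356876} + 1086} = \sqrt{\frac{387567335}{356876}} = \frac{\sqrt{34578370061365}}{178438}$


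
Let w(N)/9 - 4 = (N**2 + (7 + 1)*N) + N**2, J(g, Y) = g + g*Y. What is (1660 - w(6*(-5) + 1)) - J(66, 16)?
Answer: -12548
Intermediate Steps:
J(g, Y) = g + Y*g
w(N) = 36 + 18*N**2 + 72*N (w(N) = 36 + 9*((N**2 + (7 + 1)*N) + N**2) = 36 + 9*((N**2 + 8*N) + N**2) = 36 + 9*(2*N**2 + 8*N) = 36 + (18*N**2 + 72*N) = 36 + 18*N**2 + 72*N)
(1660 - w(6*(-5) + 1)) - J(66, 16) = (1660 - (36 + 18*(6*(-5) + 1)**2 + 72*(6*(-5) + 1))) - 66*(1 + 16) = (1660 - (36 + 18*(-30 + 1)**2 + 72*(-30 + 1))) - 66*17 = (1660 - (36 + 18*(-29)**2 + 72*(-29))) - 1*1122 = (1660 - (36 + 18*841 - 2088)) - 1122 = (1660 - (36 + 15138 - 2088)) - 1122 = (1660 - 1*13086) - 1122 = (1660 - 13086) - 1122 = -11426 - 1122 = -12548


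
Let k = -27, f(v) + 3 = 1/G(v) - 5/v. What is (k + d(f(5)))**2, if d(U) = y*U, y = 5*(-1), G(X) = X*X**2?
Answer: 30976/625 ≈ 49.562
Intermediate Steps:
G(X) = X**3
f(v) = -3 + v**(-3) - 5/v (f(v) = -3 + (1/v**3 - 5/v) = -3 + (v**(-3) - 5/v) = -3 + v**(-3) - 5/v)
y = -5
d(U) = -5*U
(k + d(f(5)))**2 = (-27 - 5*(-3 + 5**(-3) - 5/5))**2 = (-27 - 5*(-3 + 1/125 - 5*1/5))**2 = (-27 - 5*(-3 + 1/125 - 1))**2 = (-27 - 5*(-499/125))**2 = (-27 + 499/25)**2 = (-176/25)**2 = 30976/625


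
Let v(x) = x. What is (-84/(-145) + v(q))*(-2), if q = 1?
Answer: -458/145 ≈ -3.1586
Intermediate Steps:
(-84/(-145) + v(q))*(-2) = (-84/(-145) + 1)*(-2) = (-84*(-1/145) + 1)*(-2) = (84/145 + 1)*(-2) = (229/145)*(-2) = -458/145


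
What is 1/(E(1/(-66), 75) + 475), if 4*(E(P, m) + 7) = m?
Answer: 4/1947 ≈ 0.0020544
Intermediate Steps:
E(P, m) = -7 + m/4
1/(E(1/(-66), 75) + 475) = 1/((-7 + (¼)*75) + 475) = 1/((-7 + 75/4) + 475) = 1/(47/4 + 475) = 1/(1947/4) = 4/1947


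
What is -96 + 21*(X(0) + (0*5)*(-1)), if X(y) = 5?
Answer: 9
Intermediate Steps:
-96 + 21*(X(0) + (0*5)*(-1)) = -96 + 21*(5 + (0*5)*(-1)) = -96 + 21*(5 + 0*(-1)) = -96 + 21*(5 + 0) = -96 + 21*5 = -96 + 105 = 9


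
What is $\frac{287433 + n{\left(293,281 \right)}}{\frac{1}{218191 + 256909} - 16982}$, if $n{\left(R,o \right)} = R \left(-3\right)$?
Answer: $- \frac{45380601800}{2689382733} \approx -16.874$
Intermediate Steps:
$n{\left(R,o \right)} = - 3 R$
$\frac{287433 + n{\left(293,281 \right)}}{\frac{1}{218191 + 256909} - 16982} = \frac{287433 - 879}{\frac{1}{218191 + 256909} - 16982} = \frac{287433 - 879}{\frac{1}{475100} - 16982} = \frac{286554}{\frac{1}{475100} - 16982} = \frac{286554}{- \frac{8068148199}{475100}} = 286554 \left(- \frac{475100}{8068148199}\right) = - \frac{45380601800}{2689382733}$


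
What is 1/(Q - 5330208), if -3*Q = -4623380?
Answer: -3/11367244 ≈ -2.6392e-7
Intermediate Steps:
Q = 4623380/3 (Q = -⅓*(-4623380) = 4623380/3 ≈ 1.5411e+6)
1/(Q - 5330208) = 1/(4623380/3 - 5330208) = 1/(-11367244/3) = -3/11367244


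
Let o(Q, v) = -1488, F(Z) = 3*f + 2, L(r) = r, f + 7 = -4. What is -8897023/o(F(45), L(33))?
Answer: 8897023/1488 ≈ 5979.2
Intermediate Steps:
f = -11 (f = -7 - 4 = -11)
F(Z) = -31 (F(Z) = 3*(-11) + 2 = -33 + 2 = -31)
-8897023/o(F(45), L(33)) = -8897023/(-1488) = -8897023*(-1/1488) = 8897023/1488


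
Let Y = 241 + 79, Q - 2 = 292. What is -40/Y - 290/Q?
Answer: -1307/1176 ≈ -1.1114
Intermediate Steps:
Q = 294 (Q = 2 + 292 = 294)
Y = 320
-40/Y - 290/Q = -40/320 - 290/294 = -40*1/320 - 290*1/294 = -1/8 - 145/147 = -1307/1176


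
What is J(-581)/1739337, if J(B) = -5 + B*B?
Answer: 337556/1739337 ≈ 0.19407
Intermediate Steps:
J(B) = -5 + B**2
J(-581)/1739337 = (-5 + (-581)**2)/1739337 = (-5 + 337561)*(1/1739337) = 337556*(1/1739337) = 337556/1739337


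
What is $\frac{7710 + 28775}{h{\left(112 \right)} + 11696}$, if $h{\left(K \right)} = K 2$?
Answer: $\frac{7297}{2384} \approx 3.0608$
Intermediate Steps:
$h{\left(K \right)} = 2 K$
$\frac{7710 + 28775}{h{\left(112 \right)} + 11696} = \frac{7710 + 28775}{2 \cdot 112 + 11696} = \frac{36485}{224 + 11696} = \frac{36485}{11920} = 36485 \cdot \frac{1}{11920} = \frac{7297}{2384}$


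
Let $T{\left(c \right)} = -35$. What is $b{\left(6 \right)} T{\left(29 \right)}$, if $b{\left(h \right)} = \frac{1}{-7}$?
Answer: $5$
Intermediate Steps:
$b{\left(h \right)} = - \frac{1}{7}$
$b{\left(6 \right)} T{\left(29 \right)} = \left(- \frac{1}{7}\right) \left(-35\right) = 5$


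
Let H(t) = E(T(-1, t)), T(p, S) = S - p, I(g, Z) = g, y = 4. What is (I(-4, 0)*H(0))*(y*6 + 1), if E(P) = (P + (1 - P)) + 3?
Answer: -400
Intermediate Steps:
E(P) = 4 (E(P) = 1 + 3 = 4)
H(t) = 4
(I(-4, 0)*H(0))*(y*6 + 1) = (-4*4)*(4*6 + 1) = -16*(24 + 1) = -16*25 = -400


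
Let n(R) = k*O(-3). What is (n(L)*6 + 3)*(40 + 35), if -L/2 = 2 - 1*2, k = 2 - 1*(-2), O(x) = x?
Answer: -5175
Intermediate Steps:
k = 4 (k = 2 + 2 = 4)
L = 0 (L = -2*(2 - 1*2) = -2*(2 - 2) = -2*0 = 0)
n(R) = -12 (n(R) = 4*(-3) = -12)
(n(L)*6 + 3)*(40 + 35) = (-12*6 + 3)*(40 + 35) = (-72 + 3)*75 = -69*75 = -5175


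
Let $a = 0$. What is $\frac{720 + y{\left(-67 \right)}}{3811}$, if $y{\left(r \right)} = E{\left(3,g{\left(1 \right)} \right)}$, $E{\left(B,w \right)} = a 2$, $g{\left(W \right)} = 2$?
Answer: $\frac{720}{3811} \approx 0.18893$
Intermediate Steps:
$E{\left(B,w \right)} = 0$ ($E{\left(B,w \right)} = 0 \cdot 2 = 0$)
$y{\left(r \right)} = 0$
$\frac{720 + y{\left(-67 \right)}}{3811} = \frac{720 + 0}{3811} = 720 \cdot \frac{1}{3811} = \frac{720}{3811}$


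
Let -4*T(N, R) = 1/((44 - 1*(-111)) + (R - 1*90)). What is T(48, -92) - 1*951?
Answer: -102707/108 ≈ -950.99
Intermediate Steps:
T(N, R) = -1/(4*(65 + R)) (T(N, R) = -1/(4*((44 - 1*(-111)) + (R - 1*90))) = -1/(4*((44 + 111) + (R - 90))) = -1/(4*(155 + (-90 + R))) = -1/(4*(65 + R)))
T(48, -92) - 1*951 = -1/(260 + 4*(-92)) - 1*951 = -1/(260 - 368) - 951 = -1/(-108) - 951 = -1*(-1/108) - 951 = 1/108 - 951 = -102707/108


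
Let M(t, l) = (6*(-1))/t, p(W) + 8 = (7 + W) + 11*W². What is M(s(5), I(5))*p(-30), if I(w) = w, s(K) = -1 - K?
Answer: 9869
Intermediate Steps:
p(W) = -1 + W + 11*W² (p(W) = -8 + ((7 + W) + 11*W²) = -8 + (7 + W + 11*W²) = -1 + W + 11*W²)
M(t, l) = -6/t
M(s(5), I(5))*p(-30) = (-6/(-1 - 1*5))*(-1 - 30 + 11*(-30)²) = (-6/(-1 - 5))*(-1 - 30 + 11*900) = (-6/(-6))*(-1 - 30 + 9900) = -6*(-⅙)*9869 = 1*9869 = 9869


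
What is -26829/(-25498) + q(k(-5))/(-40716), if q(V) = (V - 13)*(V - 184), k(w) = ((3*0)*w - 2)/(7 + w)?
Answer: 11662838/11797461 ≈ 0.98859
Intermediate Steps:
k(w) = -2/(7 + w) (k(w) = (0*w - 2)/(7 + w) = (0 - 2)/(7 + w) = -2/(7 + w))
q(V) = (-184 + V)*(-13 + V) (q(V) = (-13 + V)*(-184 + V) = (-184 + V)*(-13 + V))
-26829/(-25498) + q(k(-5))/(-40716) = -26829/(-25498) + (2392 + (-2/(7 - 5))² - (-394)/(7 - 5))/(-40716) = -26829*(-1/25498) + (2392 + (-2/2)² - (-394)/2)*(-1/40716) = 2439/2318 + (2392 + (-2*½)² - (-394)/2)*(-1/40716) = 2439/2318 + (2392 + (-1)² - 197*(-1))*(-1/40716) = 2439/2318 + (2392 + 1 + 197)*(-1/40716) = 2439/2318 + 2590*(-1/40716) = 2439/2318 - 1295/20358 = 11662838/11797461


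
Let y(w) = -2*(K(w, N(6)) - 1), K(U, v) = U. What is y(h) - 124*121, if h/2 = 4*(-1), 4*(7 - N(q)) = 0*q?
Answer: -14986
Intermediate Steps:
N(q) = 7 (N(q) = 7 - 0*q = 7 - ¼*0 = 7 + 0 = 7)
h = -8 (h = 2*(4*(-1)) = 2*(-4) = -8)
y(w) = 2 - 2*w (y(w) = -2*(w - 1) = -2*(-1 + w) = 2 - 2*w)
y(h) - 124*121 = (2 - 2*(-8)) - 124*121 = (2 + 16) - 15004 = 18 - 15004 = -14986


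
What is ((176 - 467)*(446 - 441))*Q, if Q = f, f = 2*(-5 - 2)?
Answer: 20370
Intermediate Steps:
f = -14 (f = 2*(-7) = -14)
Q = -14
((176 - 467)*(446 - 441))*Q = ((176 - 467)*(446 - 441))*(-14) = -291*5*(-14) = -1455*(-14) = 20370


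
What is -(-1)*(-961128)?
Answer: -961128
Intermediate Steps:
-(-1)*(-961128) = -1*961128 = -961128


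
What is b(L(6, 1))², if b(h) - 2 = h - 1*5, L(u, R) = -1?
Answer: 16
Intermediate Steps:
b(h) = -3 + h (b(h) = 2 + (h - 1*5) = 2 + (h - 5) = 2 + (-5 + h) = -3 + h)
b(L(6, 1))² = (-3 - 1)² = (-4)² = 16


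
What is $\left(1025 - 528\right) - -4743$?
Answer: $5240$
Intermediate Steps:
$\left(1025 - 528\right) - -4743 = \left(1025 - 528\right) + 4743 = 497 + 4743 = 5240$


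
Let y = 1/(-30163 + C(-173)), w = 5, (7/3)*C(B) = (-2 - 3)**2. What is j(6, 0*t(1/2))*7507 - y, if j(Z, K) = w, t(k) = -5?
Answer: 7922362317/211066 ≈ 37535.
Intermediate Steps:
C(B) = 75/7 (C(B) = 3*(-2 - 3)**2/7 = (3/7)*(-5)**2 = (3/7)*25 = 75/7)
j(Z, K) = 5
y = -7/211066 (y = 1/(-30163 + 75/7) = 1/(-211066/7) = -7/211066 ≈ -3.3165e-5)
j(6, 0*t(1/2))*7507 - y = 5*7507 - 1*(-7/211066) = 37535 + 7/211066 = 7922362317/211066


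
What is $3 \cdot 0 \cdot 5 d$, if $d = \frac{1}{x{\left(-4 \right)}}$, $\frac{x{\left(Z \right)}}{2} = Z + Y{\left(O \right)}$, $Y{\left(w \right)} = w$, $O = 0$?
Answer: $0$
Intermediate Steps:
$x{\left(Z \right)} = 2 Z$ ($x{\left(Z \right)} = 2 \left(Z + 0\right) = 2 Z$)
$d = - \frac{1}{8}$ ($d = \frac{1}{2 \left(-4\right)} = \frac{1}{-8} = - \frac{1}{8} \approx -0.125$)
$3 \cdot 0 \cdot 5 d = 3 \cdot 0 \cdot 5 \left(- \frac{1}{8}\right) = 0 \cdot 5 \left(- \frac{1}{8}\right) = 0 \left(- \frac{1}{8}\right) = 0$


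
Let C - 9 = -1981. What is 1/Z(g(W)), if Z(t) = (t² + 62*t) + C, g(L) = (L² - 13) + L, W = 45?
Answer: 1/4356811 ≈ 2.2953e-7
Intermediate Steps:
C = -1972 (C = 9 - 1981 = -1972)
g(L) = -13 + L + L² (g(L) = (-13 + L²) + L = -13 + L + L²)
Z(t) = -1972 + t² + 62*t (Z(t) = (t² + 62*t) - 1972 = -1972 + t² + 62*t)
1/Z(g(W)) = 1/(-1972 + (-13 + 45 + 45²)² + 62*(-13 + 45 + 45²)) = 1/(-1972 + (-13 + 45 + 2025)² + 62*(-13 + 45 + 2025)) = 1/(-1972 + 2057² + 62*2057) = 1/(-1972 + 4231249 + 127534) = 1/4356811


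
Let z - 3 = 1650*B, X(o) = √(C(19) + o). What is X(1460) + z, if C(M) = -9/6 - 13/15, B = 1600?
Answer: 2640003 + √1311870/30 ≈ 2.6400e+6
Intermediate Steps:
C(M) = -71/30 (C(M) = -9*⅙ - 13*1/15 = -3/2 - 13/15 = -71/30)
X(o) = √(-71/30 + o)
z = 2640003 (z = 3 + 1650*1600 = 3 + 2640000 = 2640003)
X(1460) + z = √(-2130 + 900*1460)/30 + 2640003 = √(-2130 + 1314000)/30 + 2640003 = √1311870/30 + 2640003 = 2640003 + √1311870/30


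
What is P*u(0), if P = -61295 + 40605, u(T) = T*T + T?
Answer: 0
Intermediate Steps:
u(T) = T + T² (u(T) = T² + T = T + T²)
P = -20690
P*u(0) = -0*(1 + 0) = -0 = -20690*0 = 0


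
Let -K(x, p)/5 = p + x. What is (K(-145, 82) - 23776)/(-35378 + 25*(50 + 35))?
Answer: 23461/33253 ≈ 0.70553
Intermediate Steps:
K(x, p) = -5*p - 5*x (K(x, p) = -5*(p + x) = -5*p - 5*x)
(K(-145, 82) - 23776)/(-35378 + 25*(50 + 35)) = ((-5*82 - 5*(-145)) - 23776)/(-35378 + 25*(50 + 35)) = ((-410 + 725) - 23776)/(-35378 + 25*85) = (315 - 23776)/(-35378 + 2125) = -23461/(-33253) = -23461*(-1/33253) = 23461/33253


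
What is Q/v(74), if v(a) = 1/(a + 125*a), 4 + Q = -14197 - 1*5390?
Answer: -182666484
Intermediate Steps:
Q = -19591 (Q = -4 + (-14197 - 1*5390) = -4 + (-14197 - 5390) = -4 - 19587 = -19591)
v(a) = 1/(126*a)
Q/v(74) = -19591/((1/126)/74) = -19591/((1/126)*(1/74)) = -19591/1/9324 = -19591*9324 = -182666484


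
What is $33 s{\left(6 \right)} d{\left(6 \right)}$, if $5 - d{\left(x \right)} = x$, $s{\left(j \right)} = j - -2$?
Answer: $-264$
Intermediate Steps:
$s{\left(j \right)} = 2 + j$ ($s{\left(j \right)} = j + 2 = 2 + j$)
$d{\left(x \right)} = 5 - x$
$33 s{\left(6 \right)} d{\left(6 \right)} = 33 \left(2 + 6\right) \left(5 - 6\right) = 33 \cdot 8 \left(5 - 6\right) = 264 \left(-1\right) = -264$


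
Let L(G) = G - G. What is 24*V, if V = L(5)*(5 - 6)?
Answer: 0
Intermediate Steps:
L(G) = 0
V = 0 (V = 0*(5 - 6) = 0*(-1) = 0)
24*V = 24*0 = 0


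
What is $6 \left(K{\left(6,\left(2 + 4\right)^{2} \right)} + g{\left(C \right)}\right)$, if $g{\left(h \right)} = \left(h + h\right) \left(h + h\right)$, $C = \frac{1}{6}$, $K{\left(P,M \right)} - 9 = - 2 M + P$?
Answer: $- \frac{1024}{3} \approx -341.33$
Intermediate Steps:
$K{\left(P,M \right)} = 9 + P - 2 M$ ($K{\left(P,M \right)} = 9 - \left(- P + 2 M\right) = 9 + P - 2 M$)
$C = \frac{1}{6} \approx 0.16667$
$g{\left(h \right)} = 4 h^{2}$ ($g{\left(h \right)} = 2 h 2 h = 4 h^{2}$)
$6 \left(K{\left(6,\left(2 + 4\right)^{2} \right)} + g{\left(C \right)}\right) = 6 \left(\left(9 + 6 - 2 \left(2 + 4\right)^{2}\right) + \frac{4}{36}\right) = 6 \left(\left(9 + 6 - 2 \cdot 6^{2}\right) + 4 \cdot \frac{1}{36}\right) = 6 \left(\left(9 + 6 - 72\right) + \frac{1}{9}\right) = 6 \left(-57 + \frac{1}{9}\right) = 6 \left(- \frac{512}{9}\right) = - \frac{1024}{3}$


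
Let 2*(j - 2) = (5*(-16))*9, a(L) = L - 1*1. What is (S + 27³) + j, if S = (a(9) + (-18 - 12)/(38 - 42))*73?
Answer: 40913/2 ≈ 20457.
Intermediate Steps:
a(L) = -1 + L (a(L) = L - 1 = -1 + L)
S = 2263/2 (S = ((-1 + 9) + (-18 - 12)/(38 - 42))*73 = (8 - 30/(-4))*73 = (8 - 30*(-¼))*73 = (8 + 15/2)*73 = (31/2)*73 = 2263/2 ≈ 1131.5)
j = -358 (j = 2 + ((5*(-16))*9)/2 = 2 + (-80*9)/2 = 2 + (½)*(-720) = 2 - 360 = -358)
(S + 27³) + j = (2263/2 + 27³) - 358 = (2263/2 + 19683) - 358 = 41629/2 - 358 = 40913/2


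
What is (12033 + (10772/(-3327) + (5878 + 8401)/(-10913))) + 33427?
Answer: 1650376207391/36307551 ≈ 45455.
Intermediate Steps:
(12033 + (10772/(-3327) + (5878 + 8401)/(-10913))) + 33427 = (12033 + (10772*(-1/3327) + 14279*(-1/10913))) + 33427 = (12033 + (-10772/3327 - 14279/10913)) + 33427 = (12033 - 165061069/36307551) + 33427 = 436723700114/36307551 + 33427 = 1650376207391/36307551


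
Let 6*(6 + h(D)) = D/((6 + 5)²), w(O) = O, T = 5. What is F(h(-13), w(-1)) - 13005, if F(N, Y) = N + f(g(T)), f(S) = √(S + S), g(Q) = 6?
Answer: -9445999/726 + 2*√3 ≈ -13008.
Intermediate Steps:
h(D) = -6 + D/726 (h(D) = -6 + (D/((6 + 5)²))/6 = -6 + (D/(11²))/6 = -6 + (D/121)/6 = -6 + D/726)
f(S) = √2*√S (f(S) = √(2*S) = √2*√S)
F(N, Y) = N + 2*√3 (F(N, Y) = N + √2*√6 = N + 2*√3)
F(h(-13), w(-1)) - 13005 = ((-6 + (1/726)*(-13)) + 2*√3) - 13005 = ((-6 - 13/726) + 2*√3) - 13005 = (-4369/726 + 2*√3) - 13005 = -9445999/726 + 2*√3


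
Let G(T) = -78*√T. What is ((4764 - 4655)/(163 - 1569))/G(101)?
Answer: 109*√101/11076468 ≈ 9.8898e-5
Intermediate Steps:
((4764 - 4655)/(163 - 1569))/G(101) = ((4764 - 4655)/(163 - 1569))/((-78*√101)) = (109/(-1406))*(-√101/7878) = (109*(-1/1406))*(-√101/7878) = -(-109)*√101/11076468 = 109*√101/11076468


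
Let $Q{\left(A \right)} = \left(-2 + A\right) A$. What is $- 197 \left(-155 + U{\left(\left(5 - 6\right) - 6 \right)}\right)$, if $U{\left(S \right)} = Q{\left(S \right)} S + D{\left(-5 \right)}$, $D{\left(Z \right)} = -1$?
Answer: $117609$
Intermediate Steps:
$Q{\left(A \right)} = A \left(-2 + A\right)$
$U{\left(S \right)} = -1 + S^{2} \left(-2 + S\right)$ ($U{\left(S \right)} = S \left(-2 + S\right) S - 1 = S^{2} \left(-2 + S\right) - 1 = -1 + S^{2} \left(-2 + S\right)$)
$- 197 \left(-155 + U{\left(\left(5 - 6\right) - 6 \right)}\right) = - 197 \left(-155 + \left(-1 + \left(\left(5 - 6\right) - 6\right)^{2} \left(-2 + \left(\left(5 - 6\right) - 6\right)\right)\right)\right) = - 197 \left(-155 + \left(-1 + \left(-1 - 6\right)^{2} \left(-2 - 7\right)\right)\right) = - 197 \left(-155 + \left(-1 + \left(-7\right)^{2} \left(-2 - 7\right)\right)\right) = - 197 \left(-155 + \left(-1 + 49 \left(-9\right)\right)\right) = - 197 \left(-155 - 442\right) = \left(-197\right) \left(-597\right) = 117609$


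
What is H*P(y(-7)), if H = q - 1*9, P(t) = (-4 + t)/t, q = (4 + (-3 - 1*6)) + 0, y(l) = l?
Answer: -22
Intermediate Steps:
q = -5 (q = (4 + (-3 - 6)) + 0 = (4 - 9) + 0 = -5 + 0 = -5)
P(t) = (-4 + t)/t
H = -14 (H = -5 - 1*9 = -5 - 9 = -14)
H*P(y(-7)) = -14*(-4 - 7)/(-7) = -(-2)*(-11) = -14*11/7 = -22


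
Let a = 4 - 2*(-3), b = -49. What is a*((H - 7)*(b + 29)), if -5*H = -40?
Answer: -200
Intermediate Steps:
H = 8 (H = -⅕*(-40) = 8)
a = 10 (a = 4 + 6 = 10)
a*((H - 7)*(b + 29)) = 10*((8 - 7)*(-49 + 29)) = 10*(1*(-20)) = 10*(-20) = -200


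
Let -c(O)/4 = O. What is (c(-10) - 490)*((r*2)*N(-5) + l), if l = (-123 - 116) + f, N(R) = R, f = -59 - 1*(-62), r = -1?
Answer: 101700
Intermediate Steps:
f = 3 (f = -59 + 62 = 3)
c(O) = -4*O
l = -236 (l = (-123 - 116) + 3 = -239 + 3 = -236)
(c(-10) - 490)*((r*2)*N(-5) + l) = (-4*(-10) - 490)*(-1*2*(-5) - 236) = (40 - 490)*(-2*(-5) - 236) = -450*(10 - 236) = -450*(-226) = 101700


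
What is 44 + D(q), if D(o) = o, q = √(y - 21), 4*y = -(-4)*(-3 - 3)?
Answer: 44 + 3*I*√3 ≈ 44.0 + 5.1962*I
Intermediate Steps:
y = -6 (y = (-(-4)*(-3 - 3))/4 = (-(-4)*(-6))/4 = (-1*24)/4 = (¼)*(-24) = -6)
q = 3*I*√3 (q = √(-6 - 21) = √(-27) = 3*I*√3 ≈ 5.1962*I)
44 + D(q) = 44 + 3*I*√3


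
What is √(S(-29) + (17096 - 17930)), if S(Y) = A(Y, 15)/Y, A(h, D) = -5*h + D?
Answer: I*√706034/29 ≈ 28.974*I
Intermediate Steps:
A(h, D) = D - 5*h
S(Y) = (15 - 5*Y)/Y
√(S(-29) + (17096 - 17930)) = √((-5 + 15/(-29)) + (17096 - 17930)) = √((-5 + 15*(-1/29)) - 834) = √((-5 - 15/29) - 834) = √(-160/29 - 834) = √(-24346/29) = I*√706034/29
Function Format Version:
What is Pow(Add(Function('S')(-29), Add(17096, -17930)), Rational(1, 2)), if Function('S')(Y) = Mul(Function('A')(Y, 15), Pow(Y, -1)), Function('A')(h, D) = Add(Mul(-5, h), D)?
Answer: Mul(Rational(1, 29), I, Pow(706034, Rational(1, 2))) ≈ Mul(28.974, I)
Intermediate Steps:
Function('A')(h, D) = Add(D, Mul(-5, h))
Function('S')(Y) = Mul(Pow(Y, -1), Add(15, Mul(-5, Y))) (Function('S')(Y) = Mul(Add(15, Mul(-5, Y)), Pow(Y, -1)) = Mul(Pow(Y, -1), Add(15, Mul(-5, Y))))
Pow(Add(Function('S')(-29), Add(17096, -17930)), Rational(1, 2)) = Pow(Add(Add(-5, Mul(15, Pow(-29, -1))), Add(17096, -17930)), Rational(1, 2)) = Pow(Add(Add(-5, Mul(15, Rational(-1, 29))), -834), Rational(1, 2)) = Pow(Add(Add(-5, Rational(-15, 29)), -834), Rational(1, 2)) = Pow(Add(Rational(-160, 29), -834), Rational(1, 2)) = Pow(Rational(-24346, 29), Rational(1, 2)) = Mul(Rational(1, 29), I, Pow(706034, Rational(1, 2)))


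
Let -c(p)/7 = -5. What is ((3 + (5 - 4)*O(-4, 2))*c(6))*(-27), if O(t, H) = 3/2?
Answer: -8505/2 ≈ -4252.5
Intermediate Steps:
c(p) = 35 (c(p) = -7*(-5) = 35)
O(t, H) = 3/2 (O(t, H) = 3*(1/2) = 3/2)
((3 + (5 - 4)*O(-4, 2))*c(6))*(-27) = ((3 + (5 - 4)*(3/2))*35)*(-27) = ((3 + 1*(3/2))*35)*(-27) = ((3 + 3/2)*35)*(-27) = ((9/2)*35)*(-27) = (315/2)*(-27) = -8505/2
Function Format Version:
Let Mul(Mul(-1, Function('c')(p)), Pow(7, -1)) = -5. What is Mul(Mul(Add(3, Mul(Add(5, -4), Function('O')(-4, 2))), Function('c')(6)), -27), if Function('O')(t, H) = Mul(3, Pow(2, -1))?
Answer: Rational(-8505, 2) ≈ -4252.5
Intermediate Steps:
Function('c')(p) = 35 (Function('c')(p) = Mul(-7, -5) = 35)
Function('O')(t, H) = Rational(3, 2) (Function('O')(t, H) = Mul(3, Rational(1, 2)) = Rational(3, 2))
Mul(Mul(Add(3, Mul(Add(5, -4), Function('O')(-4, 2))), Function('c')(6)), -27) = Mul(Mul(Add(3, Mul(Add(5, -4), Rational(3, 2))), 35), -27) = Mul(Mul(Add(3, Mul(1, Rational(3, 2))), 35), -27) = Mul(Mul(Add(3, Rational(3, 2)), 35), -27) = Mul(Mul(Rational(9, 2), 35), -27) = Mul(Rational(315, 2), -27) = Rational(-8505, 2)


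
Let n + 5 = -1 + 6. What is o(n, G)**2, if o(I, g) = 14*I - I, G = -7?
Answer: 0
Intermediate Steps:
n = 0 (n = -5 + (-1 + 6) = -5 + 5 = 0)
o(I, g) = 13*I
o(n, G)**2 = (13*0)**2 = 0**2 = 0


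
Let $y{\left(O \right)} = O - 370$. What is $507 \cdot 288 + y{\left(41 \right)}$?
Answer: $145687$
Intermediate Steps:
$y{\left(O \right)} = -370 + O$
$507 \cdot 288 + y{\left(41 \right)} = 507 \cdot 288 + \left(-370 + 41\right) = 146016 - 329 = 145687$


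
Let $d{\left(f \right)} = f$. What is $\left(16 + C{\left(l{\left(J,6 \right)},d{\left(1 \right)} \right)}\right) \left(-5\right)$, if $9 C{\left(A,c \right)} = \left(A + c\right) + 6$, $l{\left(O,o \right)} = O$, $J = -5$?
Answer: $- \frac{730}{9} \approx -81.111$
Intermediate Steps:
$C{\left(A,c \right)} = \frac{2}{3} + \frac{A}{9} + \frac{c}{9}$ ($C{\left(A,c \right)} = \frac{\left(A + c\right) + 6}{9} = \frac{6 + A + c}{9} = \frac{2}{3} + \frac{A}{9} + \frac{c}{9}$)
$\left(16 + C{\left(l{\left(J,6 \right)},d{\left(1 \right)} \right)}\right) \left(-5\right) = \left(16 + \left(\frac{2}{3} + \frac{1}{9} \left(-5\right) + \frac{1}{9} \cdot 1\right)\right) \left(-5\right) = \left(16 + \left(\frac{2}{3} - \frac{5}{9} + \frac{1}{9}\right)\right) \left(-5\right) = \left(16 + \frac{2}{9}\right) \left(-5\right) = \frac{146}{9} \left(-5\right) = - \frac{730}{9}$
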